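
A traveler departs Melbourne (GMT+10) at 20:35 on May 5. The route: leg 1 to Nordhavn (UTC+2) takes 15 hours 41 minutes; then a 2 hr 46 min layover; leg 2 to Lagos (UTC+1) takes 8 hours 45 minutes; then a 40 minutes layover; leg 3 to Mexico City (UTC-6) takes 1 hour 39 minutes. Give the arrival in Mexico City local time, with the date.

Convert departure to UTC: 20:35 − 10:00 = 10:35 UTC on May 5.
Add 15 hours 41 minutes leg 1 → 02:16 UTC (May 6).
Add 2 hours 46 minutes layover in Nordhavn → 05:02 UTC.
Add 8 hours and 45 minutes leg 2 → 13:47 UTC.
Add 40 minutes layover in Lagos → 14:27 UTC.
Add 1 hour 39 minutes leg 3 → 16:06 UTC.
Mexico City is UTC−6:00, so local arrival = 16:06 − 6:00 = 10:06 on May 6.

10:06 on May 6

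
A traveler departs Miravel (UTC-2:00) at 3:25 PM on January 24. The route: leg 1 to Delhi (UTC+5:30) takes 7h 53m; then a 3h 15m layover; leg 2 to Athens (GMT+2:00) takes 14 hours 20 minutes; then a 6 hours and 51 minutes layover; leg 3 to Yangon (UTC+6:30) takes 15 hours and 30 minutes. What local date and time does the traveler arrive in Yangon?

Convert departure to UTC: 3:25 PM + 2:00 = 5:25 PM UTC on Jan 24.
Add 7 hours and 53 minutes leg 1 → 1:18 AM UTC (Jan 25).
Add 3 hours and 15 minutes layover in Delhi → 4:33 AM UTC.
Add 14 hours and 20 minutes leg 2 → 6:53 PM UTC.
Add 6 hours 51 minutes layover in Athens → 1:44 AM UTC (Jan 26).
Add 15 hours and 30 minutes leg 3 → 5:14 PM UTC.
Yangon is UTC+6:30, so local arrival = 5:14 PM + 6:30 = 11:44 PM on Jan 26.

11:44 PM on January 26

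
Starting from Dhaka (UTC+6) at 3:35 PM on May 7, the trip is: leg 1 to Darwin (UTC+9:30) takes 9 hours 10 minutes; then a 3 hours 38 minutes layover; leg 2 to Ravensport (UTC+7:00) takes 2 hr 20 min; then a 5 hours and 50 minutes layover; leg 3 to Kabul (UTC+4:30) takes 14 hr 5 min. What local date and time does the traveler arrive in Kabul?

1:08 AM on May 9

Convert departure to UTC: 3:35 PM − 6:00 = 9:35 AM UTC on May 7.
Add 9 hours and 10 minutes leg 1 → 6:45 PM UTC.
Add 3 hours 38 minutes layover in Darwin → 10:23 PM UTC.
Add 2 hours 20 minutes leg 2 → 12:43 AM UTC (May 8).
Add 5 hours and 50 minutes layover in Ravensport → 6:33 AM UTC.
Add 14 hours 5 minutes leg 3 → 8:38 PM UTC.
Kabul is UTC+4:30, so local arrival = 8:38 PM + 4:30 = 1:08 AM on May 9.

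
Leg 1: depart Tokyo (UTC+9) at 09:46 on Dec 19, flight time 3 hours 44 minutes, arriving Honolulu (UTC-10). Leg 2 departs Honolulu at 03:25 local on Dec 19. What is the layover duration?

8 hours 55 minutes

Convert departure to UTC: 09:46 − 9:00 = 00:46 UTC on Dec 19.
Add 3 hours and 44 minutes flight time → 04:30 UTC.
Honolulu is UTC−10:00, so local arrival = 04:30 − 10:00 = 18:30 on Dec 18.
Layover = 03:25 − 18:30 (+1 day) = 8 hours 55 minutes.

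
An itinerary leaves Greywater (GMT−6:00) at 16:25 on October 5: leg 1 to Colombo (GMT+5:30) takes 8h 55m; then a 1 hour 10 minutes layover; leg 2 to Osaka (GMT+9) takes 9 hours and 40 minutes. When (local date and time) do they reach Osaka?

03:10 on October 7

Convert departure to UTC: 16:25 + 6:00 = 22:25 UTC on Oct 5.
Add 8 hours and 55 minutes leg 1 → 07:20 UTC (Oct 6).
Add 1 hour 10 minutes layover in Colombo → 08:30 UTC.
Add 9 hours 40 minutes leg 2 → 18:10 UTC.
Osaka is UTC+9:00, so local arrival = 18:10 + 9:00 = 03:10 on Oct 7.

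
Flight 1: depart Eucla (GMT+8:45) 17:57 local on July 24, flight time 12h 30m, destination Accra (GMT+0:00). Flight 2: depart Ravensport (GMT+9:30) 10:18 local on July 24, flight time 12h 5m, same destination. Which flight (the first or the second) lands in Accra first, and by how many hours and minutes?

the second, by 8 hours 49 minutes

Flight 1 in UTC: 17:57 − 8:45 = 09:12 on Jul 24.
+12 hours 30 minutes → arrive 21:42 UTC on Jul 24.
Flight 2 in UTC: 10:18 − 9:30 = 00:48 on Jul 24.
+12 hours and 5 minutes → arrive 12:53 UTC on Jul 24.
Flight 2 lands earlier by 8 hours 49 minutes.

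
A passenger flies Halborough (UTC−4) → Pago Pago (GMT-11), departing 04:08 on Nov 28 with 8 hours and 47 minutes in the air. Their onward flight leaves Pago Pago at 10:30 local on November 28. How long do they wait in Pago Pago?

Convert departure to UTC: 04:08 + 4:00 = 08:08 UTC on Nov 28.
Add 8 hours 47 minutes flight time → 16:55 UTC.
Pago Pago is UTC−11:00, so local arrival = 16:55 − 11:00 = 05:55 on Nov 28.
Layover = 10:30 − 05:55 = 4 hours 35 minutes.

4 hours 35 minutes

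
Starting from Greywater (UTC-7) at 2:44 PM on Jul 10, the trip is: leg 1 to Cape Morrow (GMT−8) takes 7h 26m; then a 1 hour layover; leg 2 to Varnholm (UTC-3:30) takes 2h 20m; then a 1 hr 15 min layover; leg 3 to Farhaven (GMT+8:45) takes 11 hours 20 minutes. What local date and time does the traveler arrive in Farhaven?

5:50 AM on Jul 12

Convert departure to UTC: 2:44 PM + 7:00 = 9:44 PM UTC on Jul 10.
Add 7 hours and 26 minutes leg 1 → 5:10 AM UTC (Jul 11).
Add 1 hour layover in Cape Morrow → 6:10 AM UTC.
Add 2 hours and 20 minutes leg 2 → 8:30 AM UTC.
Add 1 hour and 15 minutes layover in Varnholm → 9:45 AM UTC.
Add 11 hours 20 minutes leg 3 → 9:05 PM UTC.
Farhaven is UTC+8:45, so local arrival = 9:05 PM + 8:45 = 5:50 AM on Jul 12.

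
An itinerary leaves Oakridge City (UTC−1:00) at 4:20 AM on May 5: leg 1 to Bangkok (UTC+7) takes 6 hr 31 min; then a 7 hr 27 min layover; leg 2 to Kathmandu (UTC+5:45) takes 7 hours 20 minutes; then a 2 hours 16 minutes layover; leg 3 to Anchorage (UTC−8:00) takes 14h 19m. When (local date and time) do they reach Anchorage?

11:13 AM on May 6

Convert departure to UTC: 4:20 AM + 1:00 = 5:20 AM UTC on May 5.
Add 6 hours and 31 minutes leg 1 → 11:51 AM UTC.
Add 7 hours 27 minutes layover in Bangkok → 7:18 PM UTC.
Add 7 hours and 20 minutes leg 2 → 2:38 AM UTC (May 6).
Add 2 hours 16 minutes layover in Kathmandu → 4:54 AM UTC.
Add 14 hours and 19 minutes leg 3 → 7:13 PM UTC.
Anchorage is UTC−8:00, so local arrival = 7:13 PM − 8:00 = 11:13 AM on May 6.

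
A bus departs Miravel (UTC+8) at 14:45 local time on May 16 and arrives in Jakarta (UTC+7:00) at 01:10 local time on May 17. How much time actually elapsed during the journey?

Jakarta is 1:00 behind Miravel.
Clock-face elapsed time (ignoring zones) is 10 hours 25 minutes.
Actual elapsed = 10 hours 25 minutes + 1:00 = 11 hours 25 minutes.

11 hours 25 minutes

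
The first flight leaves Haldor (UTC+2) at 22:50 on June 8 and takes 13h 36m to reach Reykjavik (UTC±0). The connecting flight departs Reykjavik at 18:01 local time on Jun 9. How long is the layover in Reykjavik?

Convert departure to UTC: 22:50 − 2:00 = 20:50 UTC on Jun 8.
Add 13 hours 36 minutes flight time → 10:26 UTC (Jun 9).
Reykjavik is UTC+0, so local arrival is the same: 10:26 on Jun 9.
Layover = 18:01 − 10:26 = 7 hours 35 minutes.

7 hours 35 minutes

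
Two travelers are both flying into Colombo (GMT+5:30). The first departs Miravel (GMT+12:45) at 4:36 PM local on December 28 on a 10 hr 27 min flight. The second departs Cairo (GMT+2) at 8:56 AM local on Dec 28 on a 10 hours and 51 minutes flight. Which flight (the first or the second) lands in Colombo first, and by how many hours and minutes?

Flight 1 in UTC: 4:36 PM − 12:45 = 3:51 AM on Dec 28.
+10 hours 27 minutes → arrive 2:18 PM UTC on Dec 28.
Flight 2 in UTC: 8:56 AM − 2:00 = 6:56 AM on Dec 28.
+10 hours 51 minutes → arrive 5:47 PM UTC on Dec 28.
Flight 1 lands earlier by 3 hours 29 minutes.

the first, by 3 hours 29 minutes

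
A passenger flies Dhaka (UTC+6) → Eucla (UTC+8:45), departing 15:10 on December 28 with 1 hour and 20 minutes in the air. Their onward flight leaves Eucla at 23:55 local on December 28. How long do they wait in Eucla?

4 hours 40 minutes

Convert departure to UTC: 15:10 − 6:00 = 09:10 UTC on Dec 28.
Add 1 hour 20 minutes flight time → 10:30 UTC.
Eucla is UTC+8:45, so local arrival = 10:30 + 8:45 = 19:15 on Dec 28.
Layover = 23:55 − 19:15 = 4 hours 40 minutes.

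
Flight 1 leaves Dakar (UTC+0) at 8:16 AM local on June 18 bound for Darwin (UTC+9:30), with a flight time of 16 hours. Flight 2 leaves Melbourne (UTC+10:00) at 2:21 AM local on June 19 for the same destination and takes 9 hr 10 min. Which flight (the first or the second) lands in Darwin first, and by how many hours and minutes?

the first, by 1 hour 15 minutes

Flight 1 departs at 8:16 AM UTC (Jun 18).
+16 hours → arrive 12:16 AM UTC on Jun 19.
Flight 2 in UTC: 2:21 AM − 10:00 = 4:21 PM on Jun 18.
+9 hours and 10 minutes → arrive 1:31 AM UTC on Jun 19.
Flight 1 lands earlier by 1 hour 15 minutes.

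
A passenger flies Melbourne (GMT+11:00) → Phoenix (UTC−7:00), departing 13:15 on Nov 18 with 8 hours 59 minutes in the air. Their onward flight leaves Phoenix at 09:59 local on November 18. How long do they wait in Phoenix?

5 hours 45 minutes

Convert departure to UTC: 13:15 − 11:00 = 02:15 UTC on Nov 18.
Add 8 hours 59 minutes flight time → 11:14 UTC.
Phoenix is UTC−7:00, so local arrival = 11:14 − 7:00 = 04:14 on Nov 18.
Layover = 09:59 − 04:14 = 5 hours 45 minutes.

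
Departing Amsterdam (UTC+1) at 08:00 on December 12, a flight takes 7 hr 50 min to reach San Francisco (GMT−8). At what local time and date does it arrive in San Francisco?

San Francisco is 9:00 behind Amsterdam.
After 7 hours and 50 minutes it is 15:50 in Amsterdam.
Shift by the zone difference: 15:50 − 9:00 = 06:50 on Dec 12 in San Francisco.

06:50 on Dec 12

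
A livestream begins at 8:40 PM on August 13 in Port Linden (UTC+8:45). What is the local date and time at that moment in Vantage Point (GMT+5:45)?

5:40 PM on Aug 13

In UTC: 8:40 PM − 8:45 = 11:55 AM on Aug 13.
Vantage Point is UTC+5:45: 11:55 AM + 5:45 = 5:40 PM on Aug 13.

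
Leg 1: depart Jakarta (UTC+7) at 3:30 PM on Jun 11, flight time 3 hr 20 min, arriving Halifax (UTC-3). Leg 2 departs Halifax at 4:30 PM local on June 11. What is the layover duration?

Convert departure to UTC: 3:30 PM − 7:00 = 8:30 AM UTC on Jun 11.
Add 3 hours and 20 minutes flight time → 11:50 AM UTC.
Halifax is UTC−3:00, so local arrival = 11:50 AM − 3:00 = 8:50 AM on Jun 11.
Layover = 4:30 PM − 8:50 AM = 7 hours 40 minutes.

7 hours 40 minutes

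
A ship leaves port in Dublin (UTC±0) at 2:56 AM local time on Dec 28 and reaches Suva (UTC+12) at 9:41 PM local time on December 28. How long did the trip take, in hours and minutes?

Departure is already UTC: 2:56 AM on Dec 28.
Arrival in UTC: 9:41 PM − 12:00 = 9:41 AM on Dec 28.
Elapsed = 9:41 AM − 2:56 AM = 6 hours 45 minutes.

6 hours 45 minutes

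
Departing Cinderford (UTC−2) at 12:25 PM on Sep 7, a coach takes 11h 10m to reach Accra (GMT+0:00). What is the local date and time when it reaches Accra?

1:35 AM on Sep 8

Convert departure to UTC: 12:25 PM + 2:00 = 2:25 PM UTC on Sep 7.
Add 11 hours and 10 minutes travel time → 1:35 AM UTC (Sep 8).
Accra is UTC+0, so local arrival is the same: 1:35 AM on Sep 8.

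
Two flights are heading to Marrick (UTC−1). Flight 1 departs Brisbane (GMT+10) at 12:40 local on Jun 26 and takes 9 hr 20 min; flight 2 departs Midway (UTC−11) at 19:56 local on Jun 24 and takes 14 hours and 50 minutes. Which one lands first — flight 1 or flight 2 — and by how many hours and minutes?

Flight 1 in UTC: 12:40 − 10:00 = 02:40 on Jun 26.
+9 hours and 20 minutes → arrive 12:00 UTC on Jun 26.
Flight 2 in UTC: 19:56 + 11:00 = 06:56 on Jun 25.
+14 hours 50 minutes → arrive 21:46 UTC on Jun 25.
Flight 2 lands earlier by 14 hours 14 minutes.

the second, by 14 hours 14 minutes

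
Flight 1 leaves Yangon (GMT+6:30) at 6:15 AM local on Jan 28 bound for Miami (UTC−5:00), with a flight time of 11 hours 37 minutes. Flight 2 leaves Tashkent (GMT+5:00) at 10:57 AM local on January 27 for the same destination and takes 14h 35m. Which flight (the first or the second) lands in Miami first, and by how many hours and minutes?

the second, by 14 hours 50 minutes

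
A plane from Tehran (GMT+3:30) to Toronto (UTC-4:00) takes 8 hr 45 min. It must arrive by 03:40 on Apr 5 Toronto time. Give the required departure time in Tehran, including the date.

Target arrival in UTC: 03:40 + 4:00 = 07:40 on Apr 5.
Subtract 8 hours 45 minutes → departure 22:55 UTC on Apr 4.
Tehran is UTC+3:30: 22:55 + 3:30 = 02:25 on Apr 5.

02:25 on Apr 5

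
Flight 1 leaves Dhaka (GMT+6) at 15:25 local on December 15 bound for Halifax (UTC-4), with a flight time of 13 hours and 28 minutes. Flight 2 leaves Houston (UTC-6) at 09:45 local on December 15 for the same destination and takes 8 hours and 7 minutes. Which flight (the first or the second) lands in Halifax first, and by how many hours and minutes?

Flight 1 in UTC: 15:25 − 6:00 = 09:25 on Dec 15.
+13 hours and 28 minutes → arrive 22:53 UTC on Dec 15.
Flight 2 in UTC: 09:45 + 6:00 = 15:45 on Dec 15.
+8 hours and 7 minutes → arrive 23:52 UTC on Dec 15.
Flight 1 lands earlier by 59 minutes.

the first, by 59 minutes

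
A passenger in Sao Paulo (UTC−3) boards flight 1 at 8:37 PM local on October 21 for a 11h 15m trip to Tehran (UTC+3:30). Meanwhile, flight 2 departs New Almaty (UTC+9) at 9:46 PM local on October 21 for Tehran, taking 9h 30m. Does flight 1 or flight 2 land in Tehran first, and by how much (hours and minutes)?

the second, by 12 hours 36 minutes

Flight 1 in UTC: 8:37 PM + 3:00 = 11:37 PM on Oct 21.
+11 hours 15 minutes → arrive 10:52 AM UTC on Oct 22.
Flight 2 in UTC: 9:46 PM − 9:00 = 12:46 PM on Oct 21.
+9 hours and 30 minutes → arrive 10:16 PM UTC on Oct 21.
Flight 2 lands earlier by 12 hours 36 minutes.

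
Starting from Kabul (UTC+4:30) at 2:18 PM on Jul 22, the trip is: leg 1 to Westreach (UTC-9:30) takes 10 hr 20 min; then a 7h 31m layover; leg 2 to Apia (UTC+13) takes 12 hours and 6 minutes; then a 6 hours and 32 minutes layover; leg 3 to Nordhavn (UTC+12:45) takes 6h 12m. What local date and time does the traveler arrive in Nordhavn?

5:14 PM on July 24

Convert departure to UTC: 2:18 PM − 4:30 = 9:48 AM UTC on Jul 22.
Add 10 hours and 20 minutes leg 1 → 8:08 PM UTC.
Add 7 hours 31 minutes layover in Westreach → 3:39 AM UTC (Jul 23).
Add 12 hours and 6 minutes leg 2 → 3:45 PM UTC.
Add 6 hours and 32 minutes layover in Apia → 10:17 PM UTC.
Add 6 hours and 12 minutes leg 3 → 4:29 AM UTC (Jul 24).
Nordhavn is UTC+12:45, so local arrival = 4:29 AM + 12:45 = 5:14 PM on Jul 24.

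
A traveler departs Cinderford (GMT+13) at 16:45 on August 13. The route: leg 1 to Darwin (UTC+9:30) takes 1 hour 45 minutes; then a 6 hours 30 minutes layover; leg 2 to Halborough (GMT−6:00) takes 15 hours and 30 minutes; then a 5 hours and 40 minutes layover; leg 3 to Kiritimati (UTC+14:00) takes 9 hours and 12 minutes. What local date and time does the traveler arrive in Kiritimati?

Convert departure to UTC: 16:45 − 13:00 = 03:45 UTC on Aug 13.
Add 1 hour 45 minutes leg 1 → 05:30 UTC.
Add 6 hours and 30 minutes layover in Darwin → 12:00 UTC.
Add 15 hours and 30 minutes leg 2 → 03:30 UTC (Aug 14).
Add 5 hours 40 minutes layover in Halborough → 09:10 UTC.
Add 9 hours 12 minutes leg 3 → 18:22 UTC.
Kiritimati is UTC+14:00, so local arrival = 18:22 + 14:00 = 08:22 on Aug 15.

08:22 on Aug 15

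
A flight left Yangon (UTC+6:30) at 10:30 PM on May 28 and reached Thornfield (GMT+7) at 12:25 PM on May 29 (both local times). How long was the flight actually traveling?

13 hours 25 minutes

Departure in UTC: 10:30 PM − 6:30 = 4:00 PM on May 28.
Arrival in UTC: 12:25 PM − 7:00 = 5:25 AM on May 29.
Elapsed = 5:25 AM − 4:00 PM (+1 day) = 13 hours 25 minutes.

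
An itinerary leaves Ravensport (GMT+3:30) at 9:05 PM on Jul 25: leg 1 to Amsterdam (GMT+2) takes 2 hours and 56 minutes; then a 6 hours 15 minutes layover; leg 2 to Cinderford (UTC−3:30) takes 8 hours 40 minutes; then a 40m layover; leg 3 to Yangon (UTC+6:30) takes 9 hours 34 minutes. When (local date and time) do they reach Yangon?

4:10 AM on Jul 27

Convert departure to UTC: 9:05 PM − 3:30 = 5:35 PM UTC on Jul 25.
Add 2 hours 56 minutes leg 1 → 8:31 PM UTC.
Add 6 hours and 15 minutes layover in Amsterdam → 2:46 AM UTC (Jul 26).
Add 8 hours and 40 minutes leg 2 → 11:26 AM UTC.
Add 40 minutes layover in Cinderford → 12:06 PM UTC.
Add 9 hours 34 minutes leg 3 → 9:40 PM UTC.
Yangon is UTC+6:30, so local arrival = 9:40 PM + 6:30 = 4:10 AM on Jul 27.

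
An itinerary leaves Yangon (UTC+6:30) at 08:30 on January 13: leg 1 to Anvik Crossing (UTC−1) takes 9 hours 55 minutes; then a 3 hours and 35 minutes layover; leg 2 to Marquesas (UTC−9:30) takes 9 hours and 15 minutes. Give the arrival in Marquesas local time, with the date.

Convert departure to UTC: 08:30 − 6:30 = 02:00 UTC on Jan 13.
Add 9 hours 55 minutes leg 1 → 11:55 UTC.
Add 3 hours and 35 minutes layover in Anvik Crossing → 15:30 UTC.
Add 9 hours and 15 minutes leg 2 → 00:45 UTC (Jan 14).
Marquesas is UTC−9:30, so local arrival = 00:45 − 9:30 = 15:15 on Jan 13.

15:15 on January 13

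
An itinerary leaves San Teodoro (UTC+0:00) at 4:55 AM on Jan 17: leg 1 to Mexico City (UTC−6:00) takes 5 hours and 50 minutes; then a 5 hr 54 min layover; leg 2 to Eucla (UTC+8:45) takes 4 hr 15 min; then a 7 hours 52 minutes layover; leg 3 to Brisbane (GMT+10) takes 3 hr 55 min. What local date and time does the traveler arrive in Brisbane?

6:41 PM on January 18

San Teodoro is at UTC+0, so departure is already 4:55 AM UTC on Jan 17.
Add 5 hours and 50 minutes leg 1 → 10:45 AM UTC.
Add 5 hours 54 minutes layover in Mexico City → 4:39 PM UTC.
Add 4 hours and 15 minutes leg 2 → 8:54 PM UTC.
Add 7 hours 52 minutes layover in Eucla → 4:46 AM UTC (Jan 18).
Add 3 hours and 55 minutes leg 3 → 8:41 AM UTC.
Brisbane is UTC+10:00, so local arrival = 8:41 AM + 10:00 = 6:41 PM on Jan 18.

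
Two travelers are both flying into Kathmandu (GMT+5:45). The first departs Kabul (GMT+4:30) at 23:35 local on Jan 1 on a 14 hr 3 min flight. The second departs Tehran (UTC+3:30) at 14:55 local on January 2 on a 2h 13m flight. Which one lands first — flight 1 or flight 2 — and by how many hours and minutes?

Flight 1 in UTC: 23:35 − 4:30 = 19:05 on Jan 1.
+14 hours and 3 minutes → arrive 09:08 UTC on Jan 2.
Flight 2 in UTC: 14:55 − 3:30 = 11:25 on Jan 2.
+2 hours 13 minutes → arrive 13:38 UTC on Jan 2.
Flight 1 lands earlier by 4 hours 30 minutes.

the first, by 4 hours 30 minutes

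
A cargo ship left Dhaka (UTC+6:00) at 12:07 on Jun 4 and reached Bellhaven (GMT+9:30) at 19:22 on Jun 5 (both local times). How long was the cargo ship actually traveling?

Departure in UTC: 12:07 − 6:00 = 06:07 on Jun 4.
Arrival in UTC: 19:22 − 9:30 = 09:52 on Jun 5.
Elapsed = 09:52 − 06:07 (+1 day) = 27 hours 45 minutes.

27 hours 45 minutes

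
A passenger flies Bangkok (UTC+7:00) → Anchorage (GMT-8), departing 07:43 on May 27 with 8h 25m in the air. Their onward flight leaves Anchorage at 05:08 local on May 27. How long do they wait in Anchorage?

Convert departure to UTC: 07:43 − 7:00 = 00:43 UTC on May 27.
Add 8 hours 25 minutes flight time → 09:08 UTC.
Anchorage is UTC−8:00, so local arrival = 09:08 − 8:00 = 01:08 on May 27.
Layover = 05:08 − 01:08 = 4 hours.

4 hours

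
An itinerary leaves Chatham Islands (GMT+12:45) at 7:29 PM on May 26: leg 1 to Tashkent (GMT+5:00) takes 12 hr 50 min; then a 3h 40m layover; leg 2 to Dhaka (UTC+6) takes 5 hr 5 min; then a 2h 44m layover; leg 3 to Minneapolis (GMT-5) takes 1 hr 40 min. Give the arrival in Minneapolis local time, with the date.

3:43 AM on May 27

Convert departure to UTC: 7:29 PM − 12:45 = 6:44 AM UTC on May 26.
Add 12 hours and 50 minutes leg 1 → 7:34 PM UTC.
Add 3 hours 40 minutes layover in Tashkent → 11:14 PM UTC.
Add 5 hours 5 minutes leg 2 → 4:19 AM UTC (May 27).
Add 2 hours 44 minutes layover in Dhaka → 7:03 AM UTC.
Add 1 hour 40 minutes leg 3 → 8:43 AM UTC.
Minneapolis is UTC−5:00, so local arrival = 8:43 AM − 5:00 = 3:43 AM on May 27.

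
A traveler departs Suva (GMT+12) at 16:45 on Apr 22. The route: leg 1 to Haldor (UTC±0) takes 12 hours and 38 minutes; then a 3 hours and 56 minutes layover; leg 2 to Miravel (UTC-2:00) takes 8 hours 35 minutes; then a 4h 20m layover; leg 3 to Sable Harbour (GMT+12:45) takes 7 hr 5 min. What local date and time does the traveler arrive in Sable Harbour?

06:04 on Apr 24

Convert departure to UTC: 16:45 − 12:00 = 04:45 UTC on Apr 22.
Add 12 hours 38 minutes leg 1 → 17:23 UTC.
Add 3 hours 56 minutes layover in Haldor → 21:19 UTC.
Add 8 hours and 35 minutes leg 2 → 05:54 UTC (Apr 23).
Add 4 hours 20 minutes layover in Miravel → 10:14 UTC.
Add 7 hours 5 minutes leg 3 → 17:19 UTC.
Sable Harbour is UTC+12:45, so local arrival = 17:19 + 12:45 = 06:04 on Apr 24.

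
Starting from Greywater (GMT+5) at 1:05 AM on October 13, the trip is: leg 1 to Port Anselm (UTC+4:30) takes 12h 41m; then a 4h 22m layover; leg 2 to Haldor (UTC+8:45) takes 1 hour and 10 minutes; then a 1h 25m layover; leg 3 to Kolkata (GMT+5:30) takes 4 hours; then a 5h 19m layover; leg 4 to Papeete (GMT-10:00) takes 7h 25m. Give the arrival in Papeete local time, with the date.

10:27 PM on Oct 13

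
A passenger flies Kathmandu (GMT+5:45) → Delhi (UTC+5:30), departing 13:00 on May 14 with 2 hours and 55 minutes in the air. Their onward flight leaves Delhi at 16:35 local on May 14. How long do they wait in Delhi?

Convert departure to UTC: 13:00 − 5:45 = 07:15 UTC on May 14.
Add 2 hours 55 minutes flight time → 10:10 UTC.
Delhi is UTC+5:30, so local arrival = 10:10 + 5:30 = 15:40 on May 14.
Layover = 16:35 − 15:40 = 55 minutes.

55 minutes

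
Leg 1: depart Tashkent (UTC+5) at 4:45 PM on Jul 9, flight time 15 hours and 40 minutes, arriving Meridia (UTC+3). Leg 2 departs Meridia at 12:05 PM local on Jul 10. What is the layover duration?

Convert departure to UTC: 4:45 PM − 5:00 = 11:45 AM UTC on Jul 9.
Add 15 hours 40 minutes flight time → 3:25 AM UTC (Jul 10).
Meridia is UTC+3:00, so local arrival = 3:25 AM + 3:00 = 6:25 AM on Jul 10.
Layover = 12:05 PM − 6:25 AM = 5 hours 40 minutes.

5 hours 40 minutes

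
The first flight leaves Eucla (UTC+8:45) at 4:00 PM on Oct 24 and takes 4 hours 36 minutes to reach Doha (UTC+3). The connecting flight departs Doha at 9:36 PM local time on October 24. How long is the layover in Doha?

Convert departure to UTC: 4:00 PM − 8:45 = 7:15 AM UTC on Oct 24.
Add 4 hours 36 minutes flight time → 11:51 AM UTC.
Doha is UTC+3:00, so local arrival = 11:51 AM + 3:00 = 2:51 PM on Oct 24.
Layover = 9:36 PM − 2:51 PM = 6 hours 45 minutes.

6 hours 45 minutes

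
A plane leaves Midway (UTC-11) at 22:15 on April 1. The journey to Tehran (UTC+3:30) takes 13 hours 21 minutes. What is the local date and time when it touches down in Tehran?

Convert departure to UTC: 22:15 + 11:00 = 09:15 UTC on Apr 2.
Add 13 hours 21 minutes travel time → 22:36 UTC.
Tehran is UTC+3:30, so local arrival = 22:36 + 3:30 = 02:06 on Apr 3.

02:06 on April 3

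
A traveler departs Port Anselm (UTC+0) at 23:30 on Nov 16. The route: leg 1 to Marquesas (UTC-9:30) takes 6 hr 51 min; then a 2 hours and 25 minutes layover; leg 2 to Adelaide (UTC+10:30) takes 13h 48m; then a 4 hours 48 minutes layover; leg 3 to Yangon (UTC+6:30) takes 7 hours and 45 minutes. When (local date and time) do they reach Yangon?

17:37 on November 18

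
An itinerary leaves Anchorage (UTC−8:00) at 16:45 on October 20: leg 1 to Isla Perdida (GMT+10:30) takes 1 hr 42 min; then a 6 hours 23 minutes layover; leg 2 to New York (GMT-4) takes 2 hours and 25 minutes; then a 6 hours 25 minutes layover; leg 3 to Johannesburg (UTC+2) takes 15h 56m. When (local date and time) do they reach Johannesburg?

11:36 on October 22

Convert departure to UTC: 16:45 + 8:00 = 00:45 UTC on Oct 21.
Add 1 hour 42 minutes leg 1 → 02:27 UTC.
Add 6 hours and 23 minutes layover in Isla Perdida → 08:50 UTC.
Add 2 hours 25 minutes leg 2 → 11:15 UTC.
Add 6 hours and 25 minutes layover in New York → 17:40 UTC.
Add 15 hours and 56 minutes leg 3 → 09:36 UTC (Oct 22).
Johannesburg is UTC+2:00, so local arrival = 09:36 + 2:00 = 11:36 on Oct 22.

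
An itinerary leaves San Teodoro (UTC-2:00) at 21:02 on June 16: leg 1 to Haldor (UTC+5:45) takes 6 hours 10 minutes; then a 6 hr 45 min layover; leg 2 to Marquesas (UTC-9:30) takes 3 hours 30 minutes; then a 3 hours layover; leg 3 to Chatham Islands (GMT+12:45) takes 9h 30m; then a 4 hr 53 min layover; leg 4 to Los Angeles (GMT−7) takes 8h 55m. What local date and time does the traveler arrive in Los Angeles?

10:45 on Jun 18

Convert departure to UTC: 21:02 + 2:00 = 23:02 UTC on Jun 16.
Add 6 hours 10 minutes leg 1 → 05:12 UTC (Jun 17).
Add 6 hours and 45 minutes layover in Haldor → 11:57 UTC.
Add 3 hours 30 minutes leg 2 → 15:27 UTC.
Add 3 hours layover in Marquesas → 18:27 UTC.
Add 9 hours 30 minutes leg 3 → 03:57 UTC (Jun 18).
Add 4 hours 53 minutes layover in Chatham Islands → 08:50 UTC.
Add 8 hours and 55 minutes leg 4 → 17:45 UTC.
Los Angeles is UTC−7:00, so local arrival = 17:45 − 7:00 = 10:45 on Jun 18.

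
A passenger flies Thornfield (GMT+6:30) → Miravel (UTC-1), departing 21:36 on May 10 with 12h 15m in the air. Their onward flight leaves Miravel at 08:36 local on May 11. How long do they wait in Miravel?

Convert departure to UTC: 21:36 − 6:30 = 15:06 UTC on May 10.
Add 12 hours 15 minutes flight time → 03:21 UTC (May 11).
Miravel is UTC−1:00, so local arrival = 03:21 − 1:00 = 02:21 on May 11.
Layover = 08:36 − 02:21 = 6 hours 15 minutes.

6 hours 15 minutes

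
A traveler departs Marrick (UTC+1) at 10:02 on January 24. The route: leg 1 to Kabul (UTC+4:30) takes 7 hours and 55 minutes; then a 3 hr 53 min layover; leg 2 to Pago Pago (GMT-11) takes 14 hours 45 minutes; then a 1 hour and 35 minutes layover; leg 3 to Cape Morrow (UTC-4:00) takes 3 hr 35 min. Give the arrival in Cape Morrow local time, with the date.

12:45 on January 25

Convert departure to UTC: 10:02 − 1:00 = 09:02 UTC on Jan 24.
Add 7 hours and 55 minutes leg 1 → 16:57 UTC.
Add 3 hours 53 minutes layover in Kabul → 20:50 UTC.
Add 14 hours and 45 minutes leg 2 → 11:35 UTC (Jan 25).
Add 1 hour 35 minutes layover in Pago Pago → 13:10 UTC.
Add 3 hours and 35 minutes leg 3 → 16:45 UTC.
Cape Morrow is UTC−4:00, so local arrival = 16:45 − 4:00 = 12:45 on Jan 25.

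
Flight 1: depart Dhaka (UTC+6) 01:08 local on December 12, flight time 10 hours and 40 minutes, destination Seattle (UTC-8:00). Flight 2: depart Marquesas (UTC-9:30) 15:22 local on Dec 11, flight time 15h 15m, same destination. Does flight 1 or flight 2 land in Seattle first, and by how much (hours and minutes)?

Flight 1 in UTC: 01:08 − 6:00 = 19:08 on Dec 11.
+10 hours and 40 minutes → arrive 05:48 UTC on Dec 12.
Flight 2 in UTC: 15:22 + 9:30 = 00:52 on Dec 12.
+15 hours and 15 minutes → arrive 16:07 UTC on Dec 12.
Flight 1 lands earlier by 10 hours 19 minutes.

the first, by 10 hours 19 minutes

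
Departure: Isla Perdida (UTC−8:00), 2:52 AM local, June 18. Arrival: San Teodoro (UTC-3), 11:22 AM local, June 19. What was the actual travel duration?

27 hours 30 minutes

Departure in UTC: 2:52 AM + 8:00 = 10:52 AM on Jun 18.
Arrival in UTC: 11:22 AM + 3:00 = 2:22 PM on Jun 19.
Elapsed = 2:22 PM − 10:52 AM (+1 day) = 27 hours 30 minutes.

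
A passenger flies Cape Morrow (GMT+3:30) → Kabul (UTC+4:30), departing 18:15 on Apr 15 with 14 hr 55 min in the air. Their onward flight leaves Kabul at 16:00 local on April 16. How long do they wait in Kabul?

5 hours 50 minutes

Convert departure to UTC: 18:15 − 3:30 = 14:45 UTC on Apr 15.
Add 14 hours and 55 minutes flight time → 05:40 UTC (Apr 16).
Kabul is UTC+4:30, so local arrival = 05:40 + 4:30 = 10:10 on Apr 16.
Layover = 16:00 − 10:10 = 5 hours 50 minutes.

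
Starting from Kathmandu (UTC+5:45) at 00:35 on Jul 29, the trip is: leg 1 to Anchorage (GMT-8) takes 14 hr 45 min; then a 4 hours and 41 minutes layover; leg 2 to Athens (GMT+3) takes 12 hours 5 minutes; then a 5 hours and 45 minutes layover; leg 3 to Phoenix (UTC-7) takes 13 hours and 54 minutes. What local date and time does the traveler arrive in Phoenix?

15:00 on Jul 30

Convert departure to UTC: 00:35 − 5:45 = 18:50 UTC on Jul 28.
Add 14 hours 45 minutes leg 1 → 09:35 UTC (Jul 29).
Add 4 hours 41 minutes layover in Anchorage → 14:16 UTC.
Add 12 hours 5 minutes leg 2 → 02:21 UTC (Jul 30).
Add 5 hours and 45 minutes layover in Athens → 08:06 UTC.
Add 13 hours 54 minutes leg 3 → 22:00 UTC.
Phoenix is UTC−7:00, so local arrival = 22:00 − 7:00 = 15:00 on Jul 30.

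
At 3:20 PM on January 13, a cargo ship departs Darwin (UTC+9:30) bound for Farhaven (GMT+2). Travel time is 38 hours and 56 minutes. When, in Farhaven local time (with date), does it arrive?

10:46 PM on Jan 14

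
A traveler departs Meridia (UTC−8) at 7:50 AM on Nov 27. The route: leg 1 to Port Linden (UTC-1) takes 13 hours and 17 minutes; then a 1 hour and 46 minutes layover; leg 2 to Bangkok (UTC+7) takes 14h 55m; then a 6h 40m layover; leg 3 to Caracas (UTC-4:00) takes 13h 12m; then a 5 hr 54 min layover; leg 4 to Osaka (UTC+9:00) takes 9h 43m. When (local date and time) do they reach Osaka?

Convert departure to UTC: 7:50 AM + 8:00 = 3:50 PM UTC on Nov 27.
Add 13 hours and 17 minutes leg 1 → 5:07 AM UTC (Nov 28).
Add 1 hour and 46 minutes layover in Port Linden → 6:53 AM UTC.
Add 14 hours 55 minutes leg 2 → 9:48 PM UTC.
Add 6 hours and 40 minutes layover in Bangkok → 4:28 AM UTC (Nov 29).
Add 13 hours 12 minutes leg 3 → 5:40 PM UTC.
Add 5 hours and 54 minutes layover in Caracas → 11:34 PM UTC.
Add 9 hours and 43 minutes leg 4 → 9:17 AM UTC (Nov 30).
Osaka is UTC+9:00, so local arrival = 9:17 AM + 9:00 = 6:17 PM on Nov 30.

6:17 PM on November 30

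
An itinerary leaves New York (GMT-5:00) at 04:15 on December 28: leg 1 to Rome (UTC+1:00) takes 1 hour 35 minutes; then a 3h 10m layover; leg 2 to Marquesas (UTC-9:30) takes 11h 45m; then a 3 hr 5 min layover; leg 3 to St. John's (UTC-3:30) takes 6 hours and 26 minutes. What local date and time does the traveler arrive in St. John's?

Convert departure to UTC: 04:15 + 5:00 = 09:15 UTC on Dec 28.
Add 1 hour 35 minutes leg 1 → 10:50 UTC.
Add 3 hours 10 minutes layover in Rome → 14:00 UTC.
Add 11 hours 45 minutes leg 2 → 01:45 UTC (Dec 29).
Add 3 hours 5 minutes layover in Marquesas → 04:50 UTC.
Add 6 hours 26 minutes leg 3 → 11:16 UTC.
St. John's is UTC−3:30, so local arrival = 11:16 − 3:30 = 07:46 on Dec 29.

07:46 on Dec 29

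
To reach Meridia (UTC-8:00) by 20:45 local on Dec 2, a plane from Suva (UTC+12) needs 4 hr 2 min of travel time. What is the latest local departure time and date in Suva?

Target arrival in UTC: 20:45 + 8:00 = 04:45 on Dec 3.
Subtract 4 hours 2 minutes → departure 00:43 UTC on Dec 3.
Suva is UTC+12:00: 00:43 + 12:00 = 12:43 on Dec 3.

12:43 on December 3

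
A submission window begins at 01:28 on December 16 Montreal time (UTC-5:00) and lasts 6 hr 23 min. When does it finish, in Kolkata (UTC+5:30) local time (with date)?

Kolkata is 10:30 ahead of Montreal.
After 6 hours and 23 minutes it is 07:51 in Montreal.
Shift by the zone difference: 07:51 + 10:30 = 18:21 on Dec 16 in Kolkata.

18:21 on December 16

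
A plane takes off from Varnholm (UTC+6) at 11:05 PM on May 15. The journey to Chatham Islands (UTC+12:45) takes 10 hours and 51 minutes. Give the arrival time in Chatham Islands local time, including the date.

4:41 PM on May 16

Convert departure to UTC: 11:05 PM − 6:00 = 5:05 PM UTC on May 15.
Add 10 hours 51 minutes travel time → 3:56 AM UTC (May 16).
Chatham Islands is UTC+12:45, so local arrival = 3:56 AM + 12:45 = 4:41 PM on May 16.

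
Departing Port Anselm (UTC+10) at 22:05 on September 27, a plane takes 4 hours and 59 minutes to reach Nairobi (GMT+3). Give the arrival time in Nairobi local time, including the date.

20:04 on September 27

Convert departure to UTC: 22:05 − 10:00 = 12:05 UTC on Sep 27.
Add 4 hours and 59 minutes travel time → 17:04 UTC.
Nairobi is UTC+3:00, so local arrival = 17:04 + 3:00 = 20:04 on Sep 27.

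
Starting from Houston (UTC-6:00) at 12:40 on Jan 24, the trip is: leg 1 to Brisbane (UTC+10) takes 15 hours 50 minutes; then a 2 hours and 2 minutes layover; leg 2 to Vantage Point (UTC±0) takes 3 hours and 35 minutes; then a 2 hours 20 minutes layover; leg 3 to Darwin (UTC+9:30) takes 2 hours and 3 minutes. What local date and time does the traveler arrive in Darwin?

06:00 on January 26

Convert departure to UTC: 12:40 + 6:00 = 18:40 UTC on Jan 24.
Add 15 hours and 50 minutes leg 1 → 10:30 UTC (Jan 25).
Add 2 hours 2 minutes layover in Brisbane → 12:32 UTC.
Add 3 hours 35 minutes leg 2 → 16:07 UTC.
Add 2 hours 20 minutes layover in Vantage Point → 18:27 UTC.
Add 2 hours 3 minutes leg 3 → 20:30 UTC.
Darwin is UTC+9:30, so local arrival = 20:30 + 9:30 = 06:00 on Jan 26.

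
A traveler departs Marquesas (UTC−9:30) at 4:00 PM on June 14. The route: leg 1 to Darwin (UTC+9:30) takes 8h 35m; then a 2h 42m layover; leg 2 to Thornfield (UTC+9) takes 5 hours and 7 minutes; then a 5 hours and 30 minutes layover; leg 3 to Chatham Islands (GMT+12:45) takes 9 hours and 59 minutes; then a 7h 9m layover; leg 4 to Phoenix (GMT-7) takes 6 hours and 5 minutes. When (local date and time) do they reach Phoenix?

3:37 PM on June 16

Convert departure to UTC: 4:00 PM + 9:30 = 1:30 AM UTC on Jun 15.
Add 8 hours 35 minutes leg 1 → 10:05 AM UTC.
Add 2 hours and 42 minutes layover in Darwin → 12:47 PM UTC.
Add 5 hours and 7 minutes leg 2 → 5:54 PM UTC.
Add 5 hours and 30 minutes layover in Thornfield → 11:24 PM UTC.
Add 9 hours and 59 minutes leg 3 → 9:23 AM UTC (Jun 16).
Add 7 hours and 9 minutes layover in Chatham Islands → 4:32 PM UTC.
Add 6 hours 5 minutes leg 4 → 10:37 PM UTC.
Phoenix is UTC−7:00, so local arrival = 10:37 PM − 7:00 = 3:37 PM on Jun 16.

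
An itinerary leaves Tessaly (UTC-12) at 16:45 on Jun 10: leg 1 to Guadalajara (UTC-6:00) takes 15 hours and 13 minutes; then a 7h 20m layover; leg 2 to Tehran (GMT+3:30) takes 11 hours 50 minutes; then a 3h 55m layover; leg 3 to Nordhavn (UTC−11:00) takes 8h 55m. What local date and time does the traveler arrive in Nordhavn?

Convert departure to UTC: 16:45 + 12:00 = 04:45 UTC on Jun 11.
Add 15 hours and 13 minutes leg 1 → 19:58 UTC.
Add 7 hours and 20 minutes layover in Guadalajara → 03:18 UTC (Jun 12).
Add 11 hours and 50 minutes leg 2 → 15:08 UTC.
Add 3 hours and 55 minutes layover in Tehran → 19:03 UTC.
Add 8 hours 55 minutes leg 3 → 03:58 UTC (Jun 13).
Nordhavn is UTC−11:00, so local arrival = 03:58 − 11:00 = 16:58 on Jun 12.

16:58 on June 12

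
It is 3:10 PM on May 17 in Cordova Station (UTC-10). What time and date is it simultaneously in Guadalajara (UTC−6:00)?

In UTC: 3:10 PM + 10:00 = 1:10 AM on May 18.
Guadalajara is UTC−6:00: 1:10 AM − 6:00 = 7:10 PM on May 17.

7:10 PM on May 17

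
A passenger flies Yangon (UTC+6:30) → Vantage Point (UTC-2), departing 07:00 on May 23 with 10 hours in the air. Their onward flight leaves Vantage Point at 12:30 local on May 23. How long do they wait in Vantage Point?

Convert departure to UTC: 07:00 − 6:30 = 00:30 UTC on May 23.
Add 10 hours flight time → 10:30 UTC.
Vantage Point is UTC−2:00, so local arrival = 10:30 − 2:00 = 08:30 on May 23.
Layover = 12:30 − 08:30 = 4 hours.

4 hours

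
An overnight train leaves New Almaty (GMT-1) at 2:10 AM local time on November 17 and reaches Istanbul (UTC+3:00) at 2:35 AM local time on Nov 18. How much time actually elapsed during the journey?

Departure in UTC: 2:10 AM + 1:00 = 3:10 AM on Nov 17.
Arrival in UTC: 2:35 AM − 3:00 = 11:35 PM on Nov 17.
Elapsed = 11:35 PM − 3:10 AM = 20 hours 25 minutes.

20 hours 25 minutes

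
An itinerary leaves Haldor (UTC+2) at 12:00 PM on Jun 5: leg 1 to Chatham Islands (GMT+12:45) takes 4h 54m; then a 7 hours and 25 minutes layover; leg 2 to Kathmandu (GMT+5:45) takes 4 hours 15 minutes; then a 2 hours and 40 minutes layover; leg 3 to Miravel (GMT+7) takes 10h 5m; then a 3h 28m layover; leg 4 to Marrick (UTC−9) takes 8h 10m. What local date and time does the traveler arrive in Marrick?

Convert departure to UTC: 12:00 PM − 2:00 = 10:00 AM UTC on Jun 5.
Add 4 hours 54 minutes leg 1 → 2:54 PM UTC.
Add 7 hours 25 minutes layover in Chatham Islands → 10:19 PM UTC.
Add 4 hours 15 minutes leg 2 → 2:34 AM UTC (Jun 6).
Add 2 hours 40 minutes layover in Kathmandu → 5:14 AM UTC.
Add 10 hours and 5 minutes leg 3 → 3:19 PM UTC.
Add 3 hours 28 minutes layover in Miravel → 6:47 PM UTC.
Add 8 hours 10 minutes leg 4 → 2:57 AM UTC (Jun 7).
Marrick is UTC−9:00, so local arrival = 2:57 AM − 9:00 = 5:57 PM on Jun 6.

5:57 PM on June 6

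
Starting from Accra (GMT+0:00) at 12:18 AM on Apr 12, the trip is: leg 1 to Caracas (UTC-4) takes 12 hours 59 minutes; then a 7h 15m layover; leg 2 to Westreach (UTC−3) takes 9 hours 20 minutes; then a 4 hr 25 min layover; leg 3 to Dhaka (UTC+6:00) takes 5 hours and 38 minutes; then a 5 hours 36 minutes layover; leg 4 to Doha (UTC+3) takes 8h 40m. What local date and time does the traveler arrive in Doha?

Accra is at UTC+0, so departure is already 12:18 AM UTC on Apr 12.
Add 12 hours and 59 minutes leg 1 → 1:17 PM UTC.
Add 7 hours and 15 minutes layover in Caracas → 8:32 PM UTC.
Add 9 hours 20 minutes leg 2 → 5:52 AM UTC (Apr 13).
Add 4 hours and 25 minutes layover in Westreach → 10:17 AM UTC.
Add 5 hours 38 minutes leg 3 → 3:55 PM UTC.
Add 5 hours 36 minutes layover in Dhaka → 9:31 PM UTC.
Add 8 hours and 40 minutes leg 4 → 6:11 AM UTC (Apr 14).
Doha is UTC+3:00, so local arrival = 6:11 AM + 3:00 = 9:11 AM on Apr 14.

9:11 AM on April 14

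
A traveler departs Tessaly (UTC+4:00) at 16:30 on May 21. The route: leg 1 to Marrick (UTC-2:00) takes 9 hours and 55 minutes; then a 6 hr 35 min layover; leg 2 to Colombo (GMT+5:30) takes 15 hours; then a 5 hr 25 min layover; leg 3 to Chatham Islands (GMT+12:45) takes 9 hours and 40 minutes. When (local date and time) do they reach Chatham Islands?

23:50 on May 23

Convert departure to UTC: 16:30 − 4:00 = 12:30 UTC on May 21.
Add 9 hours and 55 minutes leg 1 → 22:25 UTC.
Add 6 hours and 35 minutes layover in Marrick → 05:00 UTC (May 22).
Add 15 hours leg 2 → 20:00 UTC.
Add 5 hours and 25 minutes layover in Colombo → 01:25 UTC (May 23).
Add 9 hours 40 minutes leg 3 → 11:05 UTC.
Chatham Islands is UTC+12:45, so local arrival = 11:05 + 12:45 = 23:50 on May 23.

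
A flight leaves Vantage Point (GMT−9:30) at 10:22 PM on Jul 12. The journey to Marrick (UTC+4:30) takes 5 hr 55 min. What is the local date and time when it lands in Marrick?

Convert departure to UTC: 10:22 PM + 9:30 = 7:52 AM UTC on Jul 13.
Add 5 hours and 55 minutes travel time → 1:47 PM UTC.
Marrick is UTC+4:30, so local arrival = 1:47 PM + 4:30 = 6:17 PM on Jul 13.

6:17 PM on Jul 13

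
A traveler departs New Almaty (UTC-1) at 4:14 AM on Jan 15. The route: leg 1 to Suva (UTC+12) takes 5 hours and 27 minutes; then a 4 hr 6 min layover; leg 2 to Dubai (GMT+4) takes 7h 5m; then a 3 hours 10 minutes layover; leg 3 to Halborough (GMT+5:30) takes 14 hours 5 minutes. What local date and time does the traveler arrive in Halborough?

8:37 PM on January 16

Convert departure to UTC: 4:14 AM + 1:00 = 5:14 AM UTC on Jan 15.
Add 5 hours 27 minutes leg 1 → 10:41 AM UTC.
Add 4 hours and 6 minutes layover in Suva → 2:47 PM UTC.
Add 7 hours and 5 minutes leg 2 → 9:52 PM UTC.
Add 3 hours and 10 minutes layover in Dubai → 1:02 AM UTC (Jan 16).
Add 14 hours and 5 minutes leg 3 → 3:07 PM UTC.
Halborough is UTC+5:30, so local arrival = 3:07 PM + 5:30 = 8:37 PM on Jan 16.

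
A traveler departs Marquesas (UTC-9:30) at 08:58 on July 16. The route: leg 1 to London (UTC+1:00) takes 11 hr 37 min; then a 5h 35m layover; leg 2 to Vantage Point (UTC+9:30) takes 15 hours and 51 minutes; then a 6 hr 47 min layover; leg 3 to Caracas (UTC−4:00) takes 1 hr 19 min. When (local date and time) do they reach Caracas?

07:37 on July 18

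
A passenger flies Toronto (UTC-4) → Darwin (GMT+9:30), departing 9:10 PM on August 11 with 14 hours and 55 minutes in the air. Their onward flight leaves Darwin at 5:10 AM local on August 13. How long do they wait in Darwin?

Convert departure to UTC: 9:10 PM + 4:00 = 1:10 AM UTC on Aug 12.
Add 14 hours and 55 minutes flight time → 4:05 PM UTC.
Darwin is UTC+9:30, so local arrival = 4:05 PM + 9:30 = 1:35 AM on Aug 13.
Layover = 5:10 AM − 1:35 AM = 3 hours 35 minutes.

3 hours 35 minutes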